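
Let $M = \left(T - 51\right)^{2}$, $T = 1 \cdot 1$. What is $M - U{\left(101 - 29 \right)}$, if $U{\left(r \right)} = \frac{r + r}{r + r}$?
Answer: $2499$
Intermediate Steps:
$U{\left(r \right)} = 1$ ($U{\left(r \right)} = \frac{2 r}{2 r} = 2 r \frac{1}{2 r} = 1$)
$T = 1$
$M = 2500$ ($M = \left(1 - 51\right)^{2} = \left(-50\right)^{2} = 2500$)
$M - U{\left(101 - 29 \right)} = 2500 - 1 = 2499$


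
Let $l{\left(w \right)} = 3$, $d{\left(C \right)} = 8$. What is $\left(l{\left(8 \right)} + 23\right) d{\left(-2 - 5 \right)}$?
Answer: $208$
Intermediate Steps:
$\left(l{\left(8 \right)} + 23\right) d{\left(-2 - 5 \right)} = \left(3 + 23\right) 8 = 26 \cdot 8 = 208$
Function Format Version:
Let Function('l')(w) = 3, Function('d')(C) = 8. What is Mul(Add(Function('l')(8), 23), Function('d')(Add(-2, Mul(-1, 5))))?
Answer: 208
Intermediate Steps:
Mul(Add(Function('l')(8), 23), Function('d')(Add(-2, Mul(-1, 5)))) = Mul(Add(3, 23), 8) = Mul(26, 8) = 208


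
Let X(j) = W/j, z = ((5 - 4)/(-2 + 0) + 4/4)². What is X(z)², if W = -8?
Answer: 1024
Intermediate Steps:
z = ¼ (z = (1/(-2) + 4*(¼))² = (1*(-½) + 1)² = (-½ + 1)² = (½)² = ¼ ≈ 0.25000)
X(j) = -8/j
X(z)² = (-8/¼)² = (-8*4)² = (-32)² = 1024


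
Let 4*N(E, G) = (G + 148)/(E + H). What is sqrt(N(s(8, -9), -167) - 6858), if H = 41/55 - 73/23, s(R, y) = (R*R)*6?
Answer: I*sqrt(11096059608338)/40224 ≈ 82.813*I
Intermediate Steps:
s(R, y) = 6*R**2 (s(R, y) = R**2*6 = 6*R**2)
H = -3072/1265 (H = 41*(1/55) - 73*1/23 = 41/55 - 73/23 = -3072/1265 ≈ -2.4285)
N(E, G) = (148 + G)/(4*(-3072/1265 + E)) (N(E, G) = ((G + 148)/(E - 3072/1265))/4 = ((148 + G)/(-3072/1265 + E))/4 = (148 + G)/(4*(-3072/1265 + E)))
sqrt(N(s(8, -9), -167) - 6858) = sqrt(1265*(148 - 167)/(4*(-3072 + 1265*(6*8**2))) - 6858) = sqrt((1265/4)*(-19)/(-3072 + 1265*(6*64)) - 6858) = sqrt((1265/4)*(-19)/(-3072 + 1265*384) - 6858) = sqrt((1265/4)*(-19)/(-3072 + 485760) - 6858) = sqrt((1265/4)*(-19)/482688 - 6858) = sqrt((1265/4)*(1/482688)*(-19) - 6858) = sqrt(-24035/1930752 - 6858) = sqrt(-13241121251/1930752) = I*sqrt(11096059608338)/40224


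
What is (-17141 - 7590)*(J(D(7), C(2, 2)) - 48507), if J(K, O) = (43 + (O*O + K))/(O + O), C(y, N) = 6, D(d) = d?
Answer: 7196696269/6 ≈ 1.1995e+9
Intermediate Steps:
J(K, O) = (43 + K + O²)/(2*O) (J(K, O) = (43 + (O² + K))/((2*O)) = (43 + (K + O²))*(1/(2*O)) = (43 + K + O²)*(1/(2*O)) = (43 + K + O²)/(2*O))
(-17141 - 7590)*(J(D(7), C(2, 2)) - 48507) = (-17141 - 7590)*((½)*(43 + 7 + 6²)/6 - 48507) = -24731*((½)*(⅙)*(43 + 7 + 36) - 48507) = -24731*((½)*(⅙)*86 - 48507) = -24731*(43/6 - 48507) = -24731*(-290999/6) = 7196696269/6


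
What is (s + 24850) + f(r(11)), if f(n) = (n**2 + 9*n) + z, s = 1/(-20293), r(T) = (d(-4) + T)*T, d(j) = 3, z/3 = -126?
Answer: 1006005181/20293 ≈ 49574.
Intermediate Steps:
z = -378 (z = 3*(-126) = -378)
r(T) = T*(3 + T) (r(T) = (3 + T)*T = T*(3 + T))
s = -1/20293 ≈ -4.9278e-5
f(n) = -378 + n**2 + 9*n (f(n) = (n**2 + 9*n) - 378 = -378 + n**2 + 9*n)
(s + 24850) + f(r(11)) = (-1/20293 + 24850) + (-378 + (11*(3 + 11))**2 + 9*(11*(3 + 11))) = 504281049/20293 + (-378 + (11*14)**2 + 9*(11*14)) = 504281049/20293 + (-378 + 154**2 + 9*154) = 504281049/20293 + (-378 + 23716 + 1386) = 504281049/20293 + 24724 = 1006005181/20293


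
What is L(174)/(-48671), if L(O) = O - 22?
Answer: -152/48671 ≈ -0.0031230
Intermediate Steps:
L(O) = -22 + O
L(174)/(-48671) = (-22 + 174)/(-48671) = 152*(-1/48671) = -152/48671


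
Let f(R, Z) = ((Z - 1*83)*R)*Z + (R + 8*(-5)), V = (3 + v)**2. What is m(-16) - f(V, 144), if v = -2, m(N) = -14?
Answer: -8759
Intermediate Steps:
V = 1 (V = (3 - 2)**2 = 1**2 = 1)
f(R, Z) = -40 + R + R*Z*(-83 + Z) (f(R, Z) = ((Z - 83)*R)*Z + (R - 40) = ((-83 + Z)*R)*Z + (-40 + R) = (R*(-83 + Z))*Z + (-40 + R) = R*Z*(-83 + Z) + (-40 + R) = -40 + R + R*Z*(-83 + Z))
m(-16) - f(V, 144) = -14 - (-40 + 1 + 1*144**2 - 83*1*144) = -14 - (-40 + 1 + 1*20736 - 11952) = -14 - (-40 + 1 + 20736 - 11952) = -14 - 1*8745 = -14 - 8745 = -8759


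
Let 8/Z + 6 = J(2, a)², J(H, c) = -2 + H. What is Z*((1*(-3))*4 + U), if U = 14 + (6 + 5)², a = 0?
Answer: -164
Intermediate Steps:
Z = -4/3 (Z = 8/(-6 + (-2 + 2)²) = 8/(-6 + 0²) = 8/(-6 + 0) = 8/(-6) = 8*(-⅙) = -4/3 ≈ -1.3333)
U = 135 (U = 14 + 11² = 14 + 121 = 135)
Z*((1*(-3))*4 + U) = -4*((1*(-3))*4 + 135)/3 = -4*(-3*4 + 135)/3 = -4*(-12 + 135)/3 = -4/3*123 = -164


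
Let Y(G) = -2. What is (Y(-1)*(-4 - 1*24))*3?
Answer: 168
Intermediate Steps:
(Y(-1)*(-4 - 1*24))*3 = -2*(-4 - 1*24)*3 = -2*(-4 - 24)*3 = -2*(-28)*3 = 56*3 = 168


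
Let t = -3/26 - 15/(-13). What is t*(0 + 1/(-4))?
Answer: -27/104 ≈ -0.25962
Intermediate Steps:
t = 27/26 (t = -3*1/26 - 15*(-1/13) = -3/26 + 15/13 = 27/26 ≈ 1.0385)
t*(0 + 1/(-4)) = 27*(0 + 1/(-4))/26 = 27*(0 - ¼)/26 = (27/26)*(-¼) = -27/104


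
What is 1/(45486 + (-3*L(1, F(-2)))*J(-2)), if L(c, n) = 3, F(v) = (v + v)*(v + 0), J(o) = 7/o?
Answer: 2/91035 ≈ 2.1970e-5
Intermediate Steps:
F(v) = 2*v**2 (F(v) = (2*v)*v = 2*v**2)
1/(45486 + (-3*L(1, F(-2)))*J(-2)) = 1/(45486 + (-3*3)*(7/(-2))) = 1/(45486 - 63*(-1)/2) = 1/(45486 - 9*(-7/2)) = 1/(45486 + 63/2) = 1/(91035/2) = 2/91035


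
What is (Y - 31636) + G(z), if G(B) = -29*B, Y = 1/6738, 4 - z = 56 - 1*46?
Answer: -211990955/6738 ≈ -31462.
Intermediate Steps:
z = -6 (z = 4 - (56 - 1*46) = 4 - (56 - 46) = 4 - 1*10 = 4 - 10 = -6)
Y = 1/6738 ≈ 0.00014841
(Y - 31636) + G(z) = (1/6738 - 31636) - 29*(-6) = -213163367/6738 + 174 = -211990955/6738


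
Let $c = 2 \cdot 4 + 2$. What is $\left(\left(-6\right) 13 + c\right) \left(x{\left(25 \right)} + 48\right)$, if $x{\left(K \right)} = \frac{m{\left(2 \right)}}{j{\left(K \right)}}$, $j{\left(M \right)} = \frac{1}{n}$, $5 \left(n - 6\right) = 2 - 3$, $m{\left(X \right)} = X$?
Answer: $- \frac{20264}{5} \approx -4052.8$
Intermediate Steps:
$c = 10$ ($c = 8 + 2 = 10$)
$n = \frac{29}{5}$ ($n = 6 + \frac{2 - 3}{5} = 6 + \frac{1}{5} \left(-1\right) = 6 - \frac{1}{5} = \frac{29}{5} \approx 5.8$)
$j{\left(M \right)} = \frac{5}{29}$ ($j{\left(M \right)} = \frac{1}{\frac{29}{5}} = \frac{5}{29}$)
$x{\left(K \right)} = \frac{58}{5}$ ($x{\left(K \right)} = \frac{2}{\frac{5}{29}} = 2 \cdot \frac{29}{5} = \frac{58}{5}$)
$\left(\left(-6\right) 13 + c\right) \left(x{\left(25 \right)} + 48\right) = \left(\left(-6\right) 13 + 10\right) \left(\frac{58}{5} + 48\right) = \left(-78 + 10\right) \frac{298}{5} = \left(-68\right) \frac{298}{5} = - \frac{20264}{5}$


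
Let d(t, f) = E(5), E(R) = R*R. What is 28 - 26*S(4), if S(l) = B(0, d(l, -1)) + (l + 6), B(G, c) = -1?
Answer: -206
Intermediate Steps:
E(R) = R**2
d(t, f) = 25 (d(t, f) = 5**2 = 25)
S(l) = 5 + l (S(l) = -1 + (l + 6) = -1 + (6 + l) = 5 + l)
28 - 26*S(4) = 28 - 26*(5 + 4) = 28 - 26*9 = 28 - 234 = -206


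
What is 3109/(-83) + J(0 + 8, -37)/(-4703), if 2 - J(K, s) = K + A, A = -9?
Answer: -14621876/390349 ≈ -37.458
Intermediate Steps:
J(K, s) = 11 - K (J(K, s) = 2 - (K - 9) = 2 - (-9 + K) = 2 + (9 - K) = 11 - K)
3109/(-83) + J(0 + 8, -37)/(-4703) = 3109/(-83) + (11 - (0 + 8))/(-4703) = 3109*(-1/83) + (11 - 1*8)*(-1/4703) = -3109/83 + (11 - 8)*(-1/4703) = -3109/83 + 3*(-1/4703) = -3109/83 - 3/4703 = -14621876/390349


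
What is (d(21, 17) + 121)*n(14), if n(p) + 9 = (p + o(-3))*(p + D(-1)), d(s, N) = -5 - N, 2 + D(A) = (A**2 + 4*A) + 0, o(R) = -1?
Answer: 10692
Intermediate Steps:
D(A) = -2 + A**2 + 4*A (D(A) = -2 + ((A**2 + 4*A) + 0) = -2 + (A**2 + 4*A) = -2 + A**2 + 4*A)
n(p) = -9 + (-1 + p)*(-5 + p) (n(p) = -9 + (p - 1)*(p + (-2 + (-1)**2 + 4*(-1))) = -9 + (-1 + p)*(p + (-2 + 1 - 4)) = -9 + (-1 + p)*(p - 5) = -9 + (-1 + p)*(-5 + p))
(d(21, 17) + 121)*n(14) = ((-5 - 1*17) + 121)*(-4 + 14**2 - 6*14) = ((-5 - 17) + 121)*(-4 + 196 - 84) = (-22 + 121)*108 = 99*108 = 10692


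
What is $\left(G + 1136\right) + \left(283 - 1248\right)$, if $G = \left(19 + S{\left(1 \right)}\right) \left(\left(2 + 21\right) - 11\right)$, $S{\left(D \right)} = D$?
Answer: $411$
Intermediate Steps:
$G = 240$ ($G = \left(19 + 1\right) \left(\left(2 + 21\right) - 11\right) = 20 \left(23 - 11\right) = 20 \cdot 12 = 240$)
$\left(G + 1136\right) + \left(283 - 1248\right) = \left(240 + 1136\right) + \left(283 - 1248\right) = 1376 + \left(283 - 1248\right) = 1376 - 965 = 411$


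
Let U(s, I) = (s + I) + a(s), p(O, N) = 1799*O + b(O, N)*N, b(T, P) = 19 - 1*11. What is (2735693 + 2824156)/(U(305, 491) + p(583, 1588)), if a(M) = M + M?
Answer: 617761/118103 ≈ 5.2307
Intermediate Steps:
a(M) = 2*M
b(T, P) = 8 (b(T, P) = 19 - 11 = 8)
p(O, N) = 8*N + 1799*O (p(O, N) = 1799*O + 8*N = 8*N + 1799*O)
U(s, I) = I + 3*s (U(s, I) = (s + I) + 2*s = (I + s) + 2*s = I + 3*s)
(2735693 + 2824156)/(U(305, 491) + p(583, 1588)) = (2735693 + 2824156)/((491 + 3*305) + (8*1588 + 1799*583)) = 5559849/((491 + 915) + (12704 + 1048817)) = 5559849/(1406 + 1061521) = 5559849/1062927 = 5559849*(1/1062927) = 617761/118103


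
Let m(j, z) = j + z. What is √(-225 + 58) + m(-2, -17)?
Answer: -19 + I*√167 ≈ -19.0 + 12.923*I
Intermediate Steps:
√(-225 + 58) + m(-2, -17) = √(-225 + 58) + (-2 - 17) = √(-167) - 19 = I*√167 - 19 = -19 + I*√167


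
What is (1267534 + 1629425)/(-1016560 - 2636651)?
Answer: -965653/1217737 ≈ -0.79299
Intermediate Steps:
(1267534 + 1629425)/(-1016560 - 2636651) = 2896959/(-3653211) = 2896959*(-1/3653211) = -965653/1217737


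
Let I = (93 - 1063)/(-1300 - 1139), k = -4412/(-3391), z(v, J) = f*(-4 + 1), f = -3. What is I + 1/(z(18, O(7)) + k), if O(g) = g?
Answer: 42153719/85196709 ≈ 0.49478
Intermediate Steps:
z(v, J) = 9 (z(v, J) = -3*(-4 + 1) = -3*(-3) = 9)
k = 4412/3391 (k = -4412*(-1/3391) = 4412/3391 ≈ 1.3011)
I = 970/2439 (I = -970/(-2439) = -970*(-1/2439) = 970/2439 ≈ 0.39770)
I + 1/(z(18, O(7)) + k) = 970/2439 + 1/(9 + 4412/3391) = 970/2439 + 1/(34931/3391) = 970/2439 + 3391/34931 = 42153719/85196709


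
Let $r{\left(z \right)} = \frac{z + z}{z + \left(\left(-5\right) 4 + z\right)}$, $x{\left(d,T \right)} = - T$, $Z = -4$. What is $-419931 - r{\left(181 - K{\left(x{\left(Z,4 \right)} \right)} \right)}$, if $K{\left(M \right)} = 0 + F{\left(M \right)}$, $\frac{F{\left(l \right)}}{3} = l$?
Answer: $- \frac{76847566}{183} \approx -4.1993 \cdot 10^{5}$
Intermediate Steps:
$F{\left(l \right)} = 3 l$
$K{\left(M \right)} = 3 M$ ($K{\left(M \right)} = 0 + 3 M = 3 M$)
$r{\left(z \right)} = \frac{2 z}{-20 + 2 z}$ ($r{\left(z \right)} = \frac{2 z}{z + \left(-20 + z\right)} = \frac{2 z}{-20 + 2 z}$)
$-419931 - r{\left(181 - K{\left(x{\left(Z,4 \right)} \right)} \right)} = -419931 - \frac{181 - 3 \left(\left(-1\right) 4\right)}{-10 + \left(181 - 3 \left(\left(-1\right) 4\right)\right)} = -419931 - \frac{181 - 3 \left(-4\right)}{-10 + \left(181 - 3 \left(-4\right)\right)} = -419931 - \frac{181 - -12}{-10 + \left(181 - -12\right)} = -419931 - \frac{181 + 12}{-10 + \left(181 + 12\right)} = -419931 - \frac{193}{-10 + 193} = -419931 - \frac{193}{183} = - \frac{76847566}{183}$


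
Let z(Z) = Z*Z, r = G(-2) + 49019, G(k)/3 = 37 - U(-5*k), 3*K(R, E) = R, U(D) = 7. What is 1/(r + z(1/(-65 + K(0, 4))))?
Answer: 4225/207485526 ≈ 2.0363e-5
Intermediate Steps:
K(R, E) = R/3
G(k) = 90 (G(k) = 3*(37 - 1*7) = 3*(37 - 7) = 3*30 = 90)
r = 49109 (r = 90 + 49019 = 49109)
z(Z) = Z**2
1/(r + z(1/(-65 + K(0, 4)))) = 1/(49109 + (1/(-65 + (1/3)*0))**2) = 1/(49109 + (1/(-65 + 0))**2) = 1/(49109 + (1/(-65))**2) = 1/(49109 + (-1/65)**2) = 1/(49109 + 1/4225) = 1/(207485526/4225) = 4225/207485526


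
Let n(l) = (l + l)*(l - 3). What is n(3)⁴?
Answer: 0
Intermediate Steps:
n(l) = 2*l*(-3 + l) (n(l) = (2*l)*(-3 + l) = 2*l*(-3 + l))
n(3)⁴ = (2*3*(-3 + 3))⁴ = (2*3*0)⁴ = 0⁴ = 0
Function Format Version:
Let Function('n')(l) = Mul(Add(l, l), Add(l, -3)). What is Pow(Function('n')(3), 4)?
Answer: 0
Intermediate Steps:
Function('n')(l) = Mul(2, l, Add(-3, l)) (Function('n')(l) = Mul(Mul(2, l), Add(-3, l)) = Mul(2, l, Add(-3, l)))
Pow(Function('n')(3), 4) = Pow(Mul(2, 3, Add(-3, 3)), 4) = Pow(Mul(2, 3, 0), 4) = Pow(0, 4) = 0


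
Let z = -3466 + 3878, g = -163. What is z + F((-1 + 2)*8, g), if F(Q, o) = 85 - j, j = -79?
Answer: 576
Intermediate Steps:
F(Q, o) = 164 (F(Q, o) = 85 - 1*(-79) = 85 + 79 = 164)
z = 412
z + F((-1 + 2)*8, g) = 412 + 164 = 576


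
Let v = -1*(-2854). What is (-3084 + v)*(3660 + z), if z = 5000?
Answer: -1991800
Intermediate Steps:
v = 2854
(-3084 + v)*(3660 + z) = (-3084 + 2854)*(3660 + 5000) = -230*8660 = -1991800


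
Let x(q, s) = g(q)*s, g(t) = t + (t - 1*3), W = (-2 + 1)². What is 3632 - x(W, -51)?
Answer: 3581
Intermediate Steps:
W = 1 (W = (-1)² = 1)
g(t) = -3 + 2*t (g(t) = t + (t - 3) = t + (-3 + t) = -3 + 2*t)
x(q, s) = s*(-3 + 2*q) (x(q, s) = (-3 + 2*q)*s = s*(-3 + 2*q))
3632 - x(W, -51) = 3632 - (-51)*(-3 + 2*1) = 3632 - (-51)*(-3 + 2) = 3632 - (-51)*(-1) = 3632 - 1*51 = 3632 - 51 = 3581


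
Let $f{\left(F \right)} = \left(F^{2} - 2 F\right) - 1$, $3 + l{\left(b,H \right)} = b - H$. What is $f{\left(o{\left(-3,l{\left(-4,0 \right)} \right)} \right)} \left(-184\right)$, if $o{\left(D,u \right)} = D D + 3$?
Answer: $-21896$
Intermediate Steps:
$l{\left(b,H \right)} = -3 + b - H$ ($l{\left(b,H \right)} = -3 - \left(H - b\right) = -3 + b - H$)
$o{\left(D,u \right)} = 3 + D^{2}$ ($o{\left(D,u \right)} = D^{2} + 3 = 3 + D^{2}$)
$f{\left(F \right)} = -1 + F^{2} - 2 F$
$f{\left(o{\left(-3,l{\left(-4,0 \right)} \right)} \right)} \left(-184\right) = \left(-1 + \left(3 + \left(-3\right)^{2}\right)^{2} - 2 \left(3 + \left(-3\right)^{2}\right)\right) \left(-184\right) = \left(-1 + \left(3 + 9\right)^{2} - 2 \left(3 + 9\right)\right) \left(-184\right) = \left(-1 + 12^{2} - 24\right) \left(-184\right) = \left(-1 + 144 - 24\right) \left(-184\right) = 119 \left(-184\right) = -21896$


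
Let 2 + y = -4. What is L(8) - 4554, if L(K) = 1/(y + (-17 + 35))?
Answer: -54647/12 ≈ -4553.9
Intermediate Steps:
y = -6 (y = -2 - 4 = -6)
L(K) = 1/12 (L(K) = 1/(-6 + (-17 + 35)) = 1/(-6 + 18) = 1/12)
L(8) - 4554 = 1/12 - 4554 = -54647/12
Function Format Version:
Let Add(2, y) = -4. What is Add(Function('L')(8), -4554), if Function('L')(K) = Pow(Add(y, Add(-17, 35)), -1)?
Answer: Rational(-54647, 12) ≈ -4553.9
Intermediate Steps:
y = -6 (y = Add(-2, -4) = -6)
Function('L')(K) = Rational(1, 12) (Function('L')(K) = Pow(Add(-6, Add(-17, 35)), -1) = Pow(Add(-6, 18), -1) = Pow(12, -1) = Rational(1, 12))
Add(Function('L')(8), -4554) = Add(Rational(1, 12), -4554) = Rational(-54647, 12)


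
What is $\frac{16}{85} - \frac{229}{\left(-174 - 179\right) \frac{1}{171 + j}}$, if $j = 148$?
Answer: $\frac{6214983}{30005} \approx 207.13$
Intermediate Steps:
$\frac{16}{85} - \frac{229}{\left(-174 - 179\right) \frac{1}{171 + j}} = \frac{16}{85} - \frac{229}{\left(-174 - 179\right) \frac{1}{171 + 148}} = 16 \cdot \frac{1}{85} - \frac{229}{\left(-353\right) \frac{1}{319}} = \frac{16}{85} - \frac{229}{\left(-353\right) \frac{1}{319}} = \frac{16}{85} - \frac{229}{- \frac{353}{319}} = \frac{16}{85} - - \frac{73051}{353} = \frac{16}{85} + \frac{73051}{353} = \frac{6214983}{30005}$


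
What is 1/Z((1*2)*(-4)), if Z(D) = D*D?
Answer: 1/64 ≈ 0.015625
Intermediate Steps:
Z(D) = D²
1/Z((1*2)*(-4)) = 1/(((1*2)*(-4))²) = 1/((2*(-4))²) = 1/((-8)²) = 1/64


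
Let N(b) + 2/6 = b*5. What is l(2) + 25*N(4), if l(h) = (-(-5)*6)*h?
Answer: 1655/3 ≈ 551.67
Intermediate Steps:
N(b) = -⅓ + 5*b (N(b) = -⅓ + b*5 = -⅓ + 5*b)
l(h) = 30*h (l(h) = (-5*(-6))*h = 30*h)
l(2) + 25*N(4) = 30*2 + 25*(-⅓ + 5*4) = 60 + 25*(-⅓ + 20) = 60 + 25*(59/3) = 60 + 1475/3 = 1655/3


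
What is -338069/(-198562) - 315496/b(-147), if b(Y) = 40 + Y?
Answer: 62681690135/21246134 ≈ 2950.3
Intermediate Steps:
-338069/(-198562) - 315496/b(-147) = -338069/(-198562) - 315496/(40 - 147) = -338069*(-1/198562) - 315496/(-107) = 338069/198562 - 315496*(-1/107) = 338069/198562 + 315496/107 = 62681690135/21246134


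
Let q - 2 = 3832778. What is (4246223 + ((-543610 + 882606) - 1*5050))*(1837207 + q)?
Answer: 25969498687803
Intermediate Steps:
q = 3832780 (q = 2 + 3832778 = 3832780)
(4246223 + ((-543610 + 882606) - 1*5050))*(1837207 + q) = (4246223 + ((-543610 + 882606) - 1*5050))*(1837207 + 3832780) = (4246223 + (338996 - 5050))*5669987 = (4246223 + 333946)*5669987 = 4580169*5669987 = 25969498687803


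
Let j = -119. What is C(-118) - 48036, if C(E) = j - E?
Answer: -48037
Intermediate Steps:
C(E) = -119 - E
C(-118) - 48036 = (-119 - 1*(-118)) - 48036 = (-119 + 118) - 48036 = -1 - 48036 = -48037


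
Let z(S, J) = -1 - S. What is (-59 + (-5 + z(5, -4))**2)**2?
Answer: 3844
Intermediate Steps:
(-59 + (-5 + z(5, -4))**2)**2 = (-59 + (-5 + (-1 - 1*5))**2)**2 = (-59 + (-5 + (-1 - 5))**2)**2 = (-59 + (-5 - 6)**2)**2 = (-59 + (-11)**2)**2 = (-59 + 121)**2 = 62**2 = 3844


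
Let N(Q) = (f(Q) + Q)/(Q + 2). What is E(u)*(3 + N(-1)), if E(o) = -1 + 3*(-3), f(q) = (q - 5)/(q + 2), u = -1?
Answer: 40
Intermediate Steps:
f(q) = (-5 + q)/(2 + q)
E(o) = -10 (E(o) = -1 - 9 = -10)
N(Q) = (Q + (-5 + Q)/(2 + Q))/(2 + Q) (N(Q) = ((-5 + Q)/(2 + Q) + Q)/(Q + 2) = (Q + (-5 + Q)/(2 + Q))/(2 + Q))
E(u)*(3 + N(-1)) = -10*(3 + (-5 - 1 - (2 - 1))/(2 - 1)**2) = -10*(3 + (-5 - 1 - 1*1)/1**2) = -10*(3 + 1*(-5 - 1 - 1)) = -10*(3 + 1*(-7)) = -10*(3 - 7) = -10*(-4) = 40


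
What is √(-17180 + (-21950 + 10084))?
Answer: I*√29046 ≈ 170.43*I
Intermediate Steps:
√(-17180 + (-21950 + 10084)) = √(-17180 - 11866) = √(-29046) = I*√29046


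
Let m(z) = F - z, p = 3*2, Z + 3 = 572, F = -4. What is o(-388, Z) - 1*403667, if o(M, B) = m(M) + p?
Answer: -403277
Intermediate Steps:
Z = 569 (Z = -3 + 572 = 569)
p = 6
m(z) = -4 - z
o(M, B) = 2 - M (o(M, B) = (-4 - M) + 6 = 2 - M)
o(-388, Z) - 1*403667 = (2 - 1*(-388)) - 1*403667 = (2 + 388) - 403667 = 390 - 403667 = -403277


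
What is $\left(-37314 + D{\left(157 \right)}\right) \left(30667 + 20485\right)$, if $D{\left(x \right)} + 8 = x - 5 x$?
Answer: $-1941218400$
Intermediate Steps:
$D{\left(x \right)} = -8 - 4 x$ ($D{\left(x \right)} = -8 + \left(x - 5 x\right) = -8 - 4 x$)
$\left(-37314 + D{\left(157 \right)}\right) \left(30667 + 20485\right) = \left(-37314 - 636\right) \left(30667 + 20485\right) = \left(-37314 - 636\right) 51152 = \left(-37950\right) 51152 = -1941218400$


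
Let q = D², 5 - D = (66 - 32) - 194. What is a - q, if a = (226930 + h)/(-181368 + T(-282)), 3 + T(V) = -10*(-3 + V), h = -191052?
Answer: -4860270103/178521 ≈ -27225.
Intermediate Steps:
D = 165 (D = 5 - ((66 - 32) - 194) = 5 - (34 - 194) = 5 - 1*(-160) = 5 + 160 = 165)
T(V) = 27 - 10*V (T(V) = -3 - 10*(-3 + V) = -3 + (30 - 10*V) = 27 - 10*V)
q = 27225 (q = 165² = 27225)
a = -35878/178521 (a = (226930 - 191052)/(-181368 + (27 - 10*(-282))) = 35878/(-181368 + (27 + 2820)) = 35878/(-181368 + 2847) = 35878/(-178521) = 35878*(-1/178521) = -35878/178521 ≈ -0.20097)
a - q = -35878/178521 - 1*27225 = -35878/178521 - 27225 = -4860270103/178521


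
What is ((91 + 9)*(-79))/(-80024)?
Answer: 1975/20006 ≈ 0.098720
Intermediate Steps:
((91 + 9)*(-79))/(-80024) = (100*(-79))*(-1/80024) = -7900*(-1/80024) = 1975/20006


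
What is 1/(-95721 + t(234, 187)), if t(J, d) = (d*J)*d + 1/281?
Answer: 281/2272454026 ≈ 1.2365e-7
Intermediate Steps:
t(J, d) = 1/281 + J*d² (t(J, d) = (J*d)*d + 1/281 = J*d² + 1/281 = 1/281 + J*d²)
1/(-95721 + t(234, 187)) = 1/(-95721 + (1/281 + 234*187²)) = 1/(-95721 + (1/281 + 234*34969)) = 1/(-95721 + (1/281 + 8182746)) = 1/(-95721 + 2299351627/281) = 1/(2272454026/281) = 281/2272454026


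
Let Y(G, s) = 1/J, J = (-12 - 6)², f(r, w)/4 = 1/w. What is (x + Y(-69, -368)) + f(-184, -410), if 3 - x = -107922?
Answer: 7168378057/66420 ≈ 1.0793e+5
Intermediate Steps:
x = 107925 (x = 3 - 1*(-107922) = 3 + 107922 = 107925)
f(r, w) = 4/w
J = 324 (J = (-18)² = 324)
Y(G, s) = 1/324
(x + Y(-69, -368)) + f(-184, -410) = (107925 + 1/324) + 4/(-410) = 34967701/324 + 4*(-1/410) = 34967701/324 - 2/205 = 7168378057/66420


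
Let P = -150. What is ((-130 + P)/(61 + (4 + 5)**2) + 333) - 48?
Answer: 20095/71 ≈ 283.03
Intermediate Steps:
((-130 + P)/(61 + (4 + 5)**2) + 333) - 48 = ((-130 - 150)/(61 + (4 + 5)**2) + 333) - 48 = (-280/(61 + 9**2) + 333) - 48 = (-280/(61 + 81) + 333) - 48 = (-280/142 + 333) - 48 = (-280*1/142 + 333) - 48 = (-140/71 + 333) - 48 = 23503/71 - 48 = 20095/71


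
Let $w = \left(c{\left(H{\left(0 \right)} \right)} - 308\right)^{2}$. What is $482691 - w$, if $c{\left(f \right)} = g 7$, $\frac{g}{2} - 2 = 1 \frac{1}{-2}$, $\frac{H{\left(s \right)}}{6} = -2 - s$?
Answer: $400322$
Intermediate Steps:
$H{\left(s \right)} = -12 - 6 s$ ($H{\left(s \right)} = 6 \left(-2 - s\right) = -12 - 6 s$)
$g = 3$ ($g = 4 + 2 \cdot 1 \frac{1}{-2} = 4 + 2 \cdot 1 \left(- \frac{1}{2}\right) = 4 + 2 \left(- \frac{1}{2}\right) = 4 - 1 = 3$)
$c{\left(f \right)} = 21$ ($c{\left(f \right)} = 3 \cdot 7 = 21$)
$w = 82369$ ($w = \left(21 - 308\right)^{2} = \left(-287\right)^{2} = 82369$)
$482691 - w = 482691 - 82369 = 400322$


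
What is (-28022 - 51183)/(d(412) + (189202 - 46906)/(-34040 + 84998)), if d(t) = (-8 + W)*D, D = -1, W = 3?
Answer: -672688065/66181 ≈ -10164.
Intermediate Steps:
d(t) = 5 (d(t) = (-8 + 3)*(-1) = -5*(-1) = 5)
(-28022 - 51183)/(d(412) + (189202 - 46906)/(-34040 + 84998)) = (-28022 - 51183)/(5 + (189202 - 46906)/(-34040 + 84998)) = -79205/(5 + 142296/50958) = -79205/(5 + 142296*(1/50958)) = -79205/(5 + 23716/8493) = -79205/66181/8493 = -79205*8493/66181 = -672688065/66181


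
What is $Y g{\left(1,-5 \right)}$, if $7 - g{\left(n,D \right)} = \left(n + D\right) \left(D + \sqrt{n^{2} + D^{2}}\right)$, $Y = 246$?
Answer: $-3198 + 984 \sqrt{26} \approx 1819.4$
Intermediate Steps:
$g{\left(n,D \right)} = 7 - \left(D + n\right) \left(D + \sqrt{D^{2} + n^{2}}\right)$ ($g{\left(n,D \right)} = 7 - \left(n + D\right) \left(D + \sqrt{n^{2} + D^{2}}\right) = 7 - \left(D + n\right) \left(D + \sqrt{D^{2} + n^{2}}\right)$)
$Y g{\left(1,-5 \right)} = 246 \left(7 - \left(-5\right)^{2} - \left(-5\right) 1 - - 5 \sqrt{\left(-5\right)^{2} + 1^{2}} - 1 \sqrt{\left(-5\right)^{2} + 1^{2}}\right) = 246 \left(7 - 25 + 5 - - 5 \sqrt{25 + 1} - 1 \sqrt{25 + 1}\right) = 246 \left(7 - 25 + 5 - - 5 \sqrt{26} - 1 \sqrt{26}\right) = 246 \left(7 - 25 + 5 + 5 \sqrt{26} - \sqrt{26}\right) = 246 \left(-13 + 4 \sqrt{26}\right) = -3198 + 984 \sqrt{26}$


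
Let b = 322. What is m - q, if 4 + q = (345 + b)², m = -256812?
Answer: -701697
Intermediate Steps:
q = 444885 (q = -4 + (345 + 322)² = -4 + 667² = -4 + 444889 = 444885)
m - q = -256812 - 1*444885 = -256812 - 444885 = -701697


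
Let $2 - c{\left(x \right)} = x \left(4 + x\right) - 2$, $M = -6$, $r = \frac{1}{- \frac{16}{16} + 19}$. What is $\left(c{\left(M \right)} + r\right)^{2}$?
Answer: $\frac{20449}{324} \approx 63.114$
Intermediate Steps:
$r = \frac{1}{18}$ ($r = \frac{1}{\left(-16\right) \frac{1}{16} + 19} = \frac{1}{-1 + 19} = \frac{1}{18} \approx 0.055556$)
$c{\left(x \right)} = 4 - x \left(4 + x\right)$ ($c{\left(x \right)} = 2 - \left(x \left(4 + x\right) - 2\right) = 2 - \left(-2 + x \left(4 + x\right)\right) = 4 - x \left(4 + x\right)$)
$\left(c{\left(M \right)} + r\right)^{2} = \left(\left(4 - \left(-6\right)^{2} - -24\right) + \frac{1}{18}\right)^{2} = \left(\left(4 - 36 + 24\right) + \frac{1}{18}\right)^{2} = \left(-8 + \frac{1}{18}\right)^{2} = \left(- \frac{143}{18}\right)^{2} = \frac{20449}{324}$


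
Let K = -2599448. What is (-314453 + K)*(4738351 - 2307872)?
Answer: -7082175188579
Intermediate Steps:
(-314453 + K)*(4738351 - 2307872) = (-314453 - 2599448)*(4738351 - 2307872) = -2913901*2430479 = -7082175188579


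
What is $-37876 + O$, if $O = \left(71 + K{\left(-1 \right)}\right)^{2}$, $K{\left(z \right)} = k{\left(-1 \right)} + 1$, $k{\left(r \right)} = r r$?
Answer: $-32547$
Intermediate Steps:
$k{\left(r \right)} = r^{2}$
$K{\left(z \right)} = 2$ ($K{\left(z \right)} = \left(-1\right)^{2} + 1 = 1 + 1 = 2$)
$O = 5329$ ($O = \left(71 + 2\right)^{2} = 73^{2} = 5329$)
$-37876 + O = -37876 + 5329 = -32547$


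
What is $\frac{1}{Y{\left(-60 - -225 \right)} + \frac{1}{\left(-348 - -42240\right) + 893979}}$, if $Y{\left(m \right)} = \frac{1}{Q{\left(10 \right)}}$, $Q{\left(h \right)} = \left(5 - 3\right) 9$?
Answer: $\frac{5615226}{311963} \approx 18.0$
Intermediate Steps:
$Q{\left(h \right)} = 18$ ($Q{\left(h \right)} = 2 \cdot 9 = 18$)
$Y{\left(m \right)} = \frac{1}{18}$
$\frac{1}{Y{\left(-60 - -225 \right)} + \frac{1}{\left(-348 - -42240\right) + 893979}} = \frac{1}{\frac{1}{18} + \frac{1}{\left(-348 - -42240\right) + 893979}} = \frac{1}{\frac{1}{18} + \frac{1}{\left(-348 + 42240\right) + 893979}} = \frac{1}{\frac{1}{18} + \frac{1}{41892 + 893979}} = \frac{1}{\frac{1}{18} + \frac{1}{935871}} = \frac{1}{\frac{311963}{5615226}} = \frac{5615226}{311963}$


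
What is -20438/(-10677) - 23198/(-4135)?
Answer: 332196176/44149395 ≈ 7.5244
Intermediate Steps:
-20438/(-10677) - 23198/(-4135) = -20438*(-1/10677) - 23198*(-1/4135) = 20438/10677 + 23198/4135 = 332196176/44149395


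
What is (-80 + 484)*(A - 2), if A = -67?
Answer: -27876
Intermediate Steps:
(-80 + 484)*(A - 2) = (-80 + 484)*(-67 - 2) = 404*(-69) = -27876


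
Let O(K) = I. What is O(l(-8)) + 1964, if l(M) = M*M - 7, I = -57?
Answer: 1907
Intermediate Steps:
l(M) = -7 + M² (l(M) = M² - 7 = -7 + M²)
O(K) = -57
O(l(-8)) + 1964 = -57 + 1964 = 1907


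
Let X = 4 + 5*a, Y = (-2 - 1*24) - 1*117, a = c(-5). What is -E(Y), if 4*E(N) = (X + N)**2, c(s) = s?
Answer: -6724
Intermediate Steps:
a = -5
Y = -143 (Y = (-2 - 24) - 117 = -26 - 117 = -143)
X = -21 (X = 4 + 5*(-5) = 4 - 25 = -21)
E(N) = (-21 + N)**2/4
-E(Y) = -(-21 - 143)**2/4 = -(-164)**2/4 = -26896/4 = -1*6724 = -6724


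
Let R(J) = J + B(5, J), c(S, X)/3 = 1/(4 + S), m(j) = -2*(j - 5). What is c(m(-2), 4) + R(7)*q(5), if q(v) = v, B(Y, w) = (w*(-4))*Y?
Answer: -3989/6 ≈ -664.83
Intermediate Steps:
B(Y, w) = -4*Y*w (B(Y, w) = (-4*w)*Y = -4*Y*w)
m(j) = 10 - 2*j (m(j) = -2*(-5 + j) = 10 - 2*j)
c(S, X) = 3/(4 + S)
R(J) = -19*J (R(J) = J - 4*5*J = J - 20*J = -19*J)
c(m(-2), 4) + R(7)*q(5) = 3/(4 + (10 - 2*(-2))) - 19*7*5 = 3/(4 + (10 + 4)) - 133*5 = 3/(4 + 14) - 665 = 3/18 - 665 = 3*(1/18) - 665 = ⅙ - 665 = -3989/6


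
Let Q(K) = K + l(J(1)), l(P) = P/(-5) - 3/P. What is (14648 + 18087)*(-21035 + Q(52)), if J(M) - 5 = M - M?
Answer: -686930881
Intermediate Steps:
J(M) = 5 (J(M) = 5 + (M - M) = 5 + 0 = 5)
l(P) = -3/P - P/5 (l(P) = P*(-1/5) - 3/P = -P/5 - 3/P = -3/P - P/5)
Q(K) = -8/5 + K (Q(K) = K + (-3/5 - 1/5*5) = K + (-3*1/5 - 1) = K + (-3/5 - 1) = K - 8/5 = -8/5 + K)
(14648 + 18087)*(-21035 + Q(52)) = (14648 + 18087)*(-21035 + (-8/5 + 52)) = 32735*(-21035 + 252/5) = 32735*(-104923/5) = -686930881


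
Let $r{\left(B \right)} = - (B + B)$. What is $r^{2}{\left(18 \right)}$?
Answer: $1296$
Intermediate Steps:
$r{\left(B \right)} = - 2 B$
$r^{2}{\left(18 \right)} = \left(\left(-2\right) 18\right)^{2} = \left(-36\right)^{2} = 1296$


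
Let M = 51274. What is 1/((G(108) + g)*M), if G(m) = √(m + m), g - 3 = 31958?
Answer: 1031/1689569774470 - 3*√6/26188331504285 ≈ 6.0993e-10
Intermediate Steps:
g = 31961 (g = 3 + 31958 = 31961)
G(m) = √2*√m (G(m) = √(2*m) = √2*√m)
1/((G(108) + g)*M) = 1/((√2*√108 + 31961)*51274) = (1/51274)/(√2*(6*√3) + 31961) = (1/51274)/(6*√6 + 31961) = (1/51274)/(31961 + 6*√6) = 1/(51274*(31961 + 6*√6))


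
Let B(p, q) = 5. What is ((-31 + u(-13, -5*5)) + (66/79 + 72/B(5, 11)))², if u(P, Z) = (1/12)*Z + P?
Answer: 21379995961/22467600 ≈ 951.59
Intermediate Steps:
u(P, Z) = P + Z/12 (u(P, Z) = (1*(1/12))*Z + P = Z/12 + P = P + Z/12)
((-31 + u(-13, -5*5)) + (66/79 + 72/B(5, 11)))² = ((-31 + (-13 + (-5*5)/12)) + (66/79 + 72/5))² = ((-31 + (-13 + (1/12)*(-25))) + (66*(1/79) + 72*(⅕)))² = ((-31 + (-13 - 25/12)) + (66/79 + 72/5))² = ((-31 - 181/12) + 6018/395)² = (-553/12 + 6018/395)² = (-146219/4740)² = 21379995961/22467600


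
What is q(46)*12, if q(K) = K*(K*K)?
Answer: 1168032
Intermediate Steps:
q(K) = K³ (q(K) = K*K² = K³)
q(46)*12 = 46³*12 = 97336*12 = 1168032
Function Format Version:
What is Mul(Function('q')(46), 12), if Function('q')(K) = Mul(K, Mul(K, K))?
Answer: 1168032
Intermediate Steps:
Function('q')(K) = Pow(K, 3) (Function('q')(K) = Mul(K, Pow(K, 2)) = Pow(K, 3))
Mul(Function('q')(46), 12) = Mul(Pow(46, 3), 12) = Mul(97336, 12) = 1168032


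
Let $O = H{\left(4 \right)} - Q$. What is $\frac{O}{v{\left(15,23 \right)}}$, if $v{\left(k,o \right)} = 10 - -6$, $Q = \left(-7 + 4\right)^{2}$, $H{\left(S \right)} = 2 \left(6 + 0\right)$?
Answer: $\frac{3}{16} \approx 0.1875$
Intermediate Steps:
$H{\left(S \right)} = 12$ ($H{\left(S \right)} = 2 \cdot 6 = 12$)
$Q = 9$ ($Q = \left(-3\right)^{2} = 9$)
$v{\left(k,o \right)} = 16$ ($v{\left(k,o \right)} = 10 + 6 = 16$)
$O = 3$ ($O = 12 - 9 = 3$)
$\frac{O}{v{\left(15,23 \right)}} = \frac{3}{16}$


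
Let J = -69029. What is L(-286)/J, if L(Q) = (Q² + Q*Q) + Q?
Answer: -163306/69029 ≈ -2.3658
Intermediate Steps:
L(Q) = Q + 2*Q² (L(Q) = (Q² + Q²) + Q = 2*Q² + Q = Q + 2*Q²)
L(-286)/J = -286*(1 + 2*(-286))/(-69029) = -286*(1 - 572)*(-1/69029) = -286*(-571)*(-1/69029) = 163306*(-1/69029) = -163306/69029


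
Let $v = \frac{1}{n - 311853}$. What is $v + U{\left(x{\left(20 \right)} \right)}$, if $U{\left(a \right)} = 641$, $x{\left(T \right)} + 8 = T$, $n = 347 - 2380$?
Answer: $\frac{201200925}{313886} \approx 641.0$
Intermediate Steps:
$n = -2033$ ($n = 347 - 2380 = -2033$)
$x{\left(T \right)} = -8 + T$
$v = - \frac{1}{313886}$ ($v = \frac{1}{-2033 - 311853} = \frac{1}{-313886} = - \frac{1}{313886} \approx -3.1859 \cdot 10^{-6}$)
$v + U{\left(x{\left(20 \right)} \right)} = - \frac{1}{313886} + 641 = \frac{201200925}{313886}$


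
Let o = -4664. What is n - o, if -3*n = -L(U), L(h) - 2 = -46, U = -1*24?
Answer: 13948/3 ≈ 4649.3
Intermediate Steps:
U = -24
L(h) = -44 (L(h) = 2 - 46 = -44)
n = -44/3 (n = -(-1)*(-44)/3 = -1/3*44 = -44/3 ≈ -14.667)
n - o = -44/3 - 1*(-4664) = -44/3 + 4664 = 13948/3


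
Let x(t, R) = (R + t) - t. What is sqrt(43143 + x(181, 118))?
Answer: sqrt(43261) ≈ 207.99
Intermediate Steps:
x(t, R) = R
sqrt(43143 + x(181, 118)) = sqrt(43143 + 118) = sqrt(43261)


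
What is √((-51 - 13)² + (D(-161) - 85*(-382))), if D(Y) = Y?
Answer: 3*√4045 ≈ 190.80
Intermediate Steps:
√((-51 - 13)² + (D(-161) - 85*(-382))) = √((-51 - 13)² + (-161 - 85*(-382))) = √((-64)² + (-161 + 32470)) = √(4096 + 32309) = √36405 = 3*√4045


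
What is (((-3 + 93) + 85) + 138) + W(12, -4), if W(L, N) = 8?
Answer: 321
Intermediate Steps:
(((-3 + 93) + 85) + 138) + W(12, -4) = (((-3 + 93) + 85) + 138) + 8 = ((90 + 85) + 138) + 8 = (175 + 138) + 8 = 313 + 8 = 321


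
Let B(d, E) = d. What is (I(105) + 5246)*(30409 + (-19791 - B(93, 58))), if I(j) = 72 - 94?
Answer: 54982600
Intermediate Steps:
I(j) = -22
(I(105) + 5246)*(30409 + (-19791 - B(93, 58))) = (-22 + 5246)*(30409 + (-19791 - 1*93)) = 5224*(30409 + (-19791 - 93)) = 5224*(30409 - 19884) = 5224*10525 = 54982600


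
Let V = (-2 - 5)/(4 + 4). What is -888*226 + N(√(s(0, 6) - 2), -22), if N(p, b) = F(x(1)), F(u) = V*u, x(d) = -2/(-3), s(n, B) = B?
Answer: -2408263/12 ≈ -2.0069e+5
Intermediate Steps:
V = -7/8 ≈ -0.87500
x(d) = ⅔ (x(d) = -2*(-⅓) = ⅔)
F(u) = -7*u/8
N(p, b) = -7/12 (N(p, b) = -7/8*⅔ = -7/12)
-888*226 + N(√(s(0, 6) - 2), -22) = -888*226 - 7/12 = -200688 - 7/12 = -2408263/12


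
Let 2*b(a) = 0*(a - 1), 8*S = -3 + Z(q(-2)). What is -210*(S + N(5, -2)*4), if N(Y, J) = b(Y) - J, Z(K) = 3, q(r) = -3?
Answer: -1680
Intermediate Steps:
S = 0 (S = (-3 + 3)/8 = (1/8)*0 = 0)
b(a) = 0 (b(a) = (0*(a - 1))/2 = (0*(-1 + a))/2 = (1/2)*0 = 0)
N(Y, J) = -J (N(Y, J) = 0 - J = -J)
-210*(S + N(5, -2)*4) = -210*(0 - 1*(-2)*4) = -210*(0 + 2*4) = -210*(0 + 8) = -210*8 = -1680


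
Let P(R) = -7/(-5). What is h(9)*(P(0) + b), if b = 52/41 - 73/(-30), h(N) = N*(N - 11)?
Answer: -3765/41 ≈ -91.829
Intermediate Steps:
h(N) = N*(-11 + N)
P(R) = 7/5 (P(R) = -7*(-⅕) = 7/5)
b = 4553/1230 (b = 52*(1/41) - 73*(-1/30) = 52/41 + 73/30 = 4553/1230 ≈ 3.7016)
h(9)*(P(0) + b) = (9*(-11 + 9))*(7/5 + 4553/1230) = (9*(-2))*(1255/246) = -18*1255/246 = -3765/41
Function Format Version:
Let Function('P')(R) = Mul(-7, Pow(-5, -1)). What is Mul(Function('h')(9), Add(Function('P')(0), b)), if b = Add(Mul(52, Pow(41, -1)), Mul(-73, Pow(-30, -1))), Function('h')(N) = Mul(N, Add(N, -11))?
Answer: Rational(-3765, 41) ≈ -91.829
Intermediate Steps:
Function('h')(N) = Mul(N, Add(-11, N))
Function('P')(R) = Rational(7, 5) (Function('P')(R) = Mul(-7, Rational(-1, 5)) = Rational(7, 5))
b = Rational(4553, 1230) (b = Add(Mul(52, Rational(1, 41)), Mul(-73, Rational(-1, 30))) = Add(Rational(52, 41), Rational(73, 30)) = Rational(4553, 1230) ≈ 3.7016)
Mul(Function('h')(9), Add(Function('P')(0), b)) = Mul(Mul(9, Add(-11, 9)), Add(Rational(7, 5), Rational(4553, 1230))) = Mul(Mul(9, -2), Rational(1255, 246)) = Mul(-18, Rational(1255, 246)) = Rational(-3765, 41)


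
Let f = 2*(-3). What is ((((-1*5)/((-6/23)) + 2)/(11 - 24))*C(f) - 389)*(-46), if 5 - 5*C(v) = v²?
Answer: 3398779/195 ≈ 17430.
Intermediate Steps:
f = -6
C(v) = 1 - v²/5
((((-1*5)/((-6/23)) + 2)/(11 - 24))*C(f) - 389)*(-46) = ((((-1*5)/((-6/23)) + 2)/(11 - 24))*(1 - ⅕*(-6)²) - 389)*(-46) = (((-5/((-6*1/23)) + 2)/(-13))*(1 - ⅕*36) - 389)*(-46) = (((-5/(-6/23) + 2)*(-1/13))*(1 - 36/5) - 389)*(-46) = (((-5*(-23/6) + 2)*(-1/13))*(-31/5) - 389)*(-46) = (((115/6 + 2)*(-1/13))*(-31/5) - 389)*(-46) = (((127/6)*(-1/13))*(-31/5) - 389)*(-46) = (-127/78*(-31/5) - 389)*(-46) = (3937/390 - 389)*(-46) = -147773/390*(-46) = 3398779/195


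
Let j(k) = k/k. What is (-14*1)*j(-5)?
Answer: -14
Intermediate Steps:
j(k) = 1
(-14*1)*j(-5) = -14*1*1 = -14*1 = -14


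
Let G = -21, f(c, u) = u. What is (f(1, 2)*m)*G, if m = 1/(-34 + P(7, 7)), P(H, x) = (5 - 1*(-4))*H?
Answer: -42/29 ≈ -1.4483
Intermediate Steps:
P(H, x) = 9*H (P(H, x) = (5 + 4)*H = 9*H)
m = 1/29 (m = 1/(-34 + 9*7) = 1/(-34 + 63) = 1/29 ≈ 0.034483)
(f(1, 2)*m)*G = (2*(1/29))*(-21) = (2/29)*(-21) = -42/29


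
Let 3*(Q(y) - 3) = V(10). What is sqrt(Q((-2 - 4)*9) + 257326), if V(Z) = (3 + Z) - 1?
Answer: sqrt(257333) ≈ 507.28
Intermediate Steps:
V(Z) = 2 + Z
Q(y) = 7 (Q(y) = 3 + (2 + 10)/3 = 3 + (1/3)*12 = 3 + 4 = 7)
sqrt(Q((-2 - 4)*9) + 257326) = sqrt(7 + 257326) = sqrt(257333)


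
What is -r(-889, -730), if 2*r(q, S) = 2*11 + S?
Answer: 354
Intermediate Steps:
r(q, S) = 11 + S/2 (r(q, S) = (2*11 + S)/2 = (22 + S)/2 = 11 + S/2)
-r(-889, -730) = -(11 + (½)*(-730)) = -(11 - 365) = -1*(-354) = 354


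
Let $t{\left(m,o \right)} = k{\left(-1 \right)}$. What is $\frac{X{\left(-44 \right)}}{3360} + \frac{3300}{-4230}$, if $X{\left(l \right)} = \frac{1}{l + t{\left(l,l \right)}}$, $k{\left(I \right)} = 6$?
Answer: $- \frac{1560549}{2000320} \approx -0.78015$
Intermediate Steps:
$t{\left(m,o \right)} = 6$
$X{\left(l \right)} = \frac{1}{6 + l}$ ($X{\left(l \right)} = \frac{1}{l + 6} = \frac{1}{6 + l}$)
$\frac{X{\left(-44 \right)}}{3360} + \frac{3300}{-4230} = \frac{1}{\left(6 - 44\right) 3360} + \frac{3300}{-4230} = \frac{1}{-38} \cdot \frac{1}{3360} + 3300 \left(- \frac{1}{4230}\right) = \left(- \frac{1}{38}\right) \frac{1}{3360} - \frac{110}{141} = - \frac{1}{127680} - \frac{110}{141} = - \frac{1560549}{2000320}$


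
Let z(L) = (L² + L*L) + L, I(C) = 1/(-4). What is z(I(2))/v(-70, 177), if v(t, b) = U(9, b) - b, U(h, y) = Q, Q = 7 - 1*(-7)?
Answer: 1/1304 ≈ 0.00076687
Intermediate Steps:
Q = 14 (Q = 7 + 7 = 14)
U(h, y) = 14
v(t, b) = 14 - b
I(C) = -¼
z(L) = L + 2*L² (z(L) = (L² + L²) + L = 2*L² + L = L + 2*L²)
z(I(2))/v(-70, 177) = (-(1 + 2*(-¼))/4)/(14 - 1*177) = (-(1 - ½)/4)/(14 - 177) = -¼*½/(-163) = -⅛*(-1/163) = 1/1304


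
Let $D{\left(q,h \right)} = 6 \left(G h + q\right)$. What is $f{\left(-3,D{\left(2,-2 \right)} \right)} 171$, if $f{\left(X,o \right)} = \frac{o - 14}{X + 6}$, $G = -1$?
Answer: $570$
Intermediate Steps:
$D{\left(q,h \right)} = - 6 h + 6 q$ ($D{\left(q,h \right)} = 6 \left(- h + q\right) = 6 \left(q - h\right) = - 6 h + 6 q$)
$f{\left(X,o \right)} = \frac{-14 + o}{6 + X}$
$f{\left(-3,D{\left(2,-2 \right)} \right)} 171 = \frac{-14 + \left(\left(-6\right) \left(-2\right) + 6 \cdot 2\right)}{6 - 3} \cdot 171 = \frac{-14 + \left(12 + 12\right)}{3} \cdot 171 = \frac{-14 + 24}{3} \cdot 171 = \frac{1}{3} \cdot 10 \cdot 171 = \frac{10}{3} \cdot 171 = 570$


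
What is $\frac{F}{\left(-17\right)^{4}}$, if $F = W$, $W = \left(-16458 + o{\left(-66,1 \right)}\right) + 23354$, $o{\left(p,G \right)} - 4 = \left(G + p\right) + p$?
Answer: $\frac{6769}{83521} \approx 0.081046$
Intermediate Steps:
$o{\left(p,G \right)} = 4 + G + 2 p$ ($o{\left(p,G \right)} = 4 + \left(\left(G + p\right) + p\right) = 4 + \left(G + 2 p\right) = 4 + G + 2 p$)
$W = 6769$ ($W = \left(-16458 + \left(4 + 1 + 2 \left(-66\right)\right)\right) + 23354 = \left(-16458 + \left(4 + 1 - 132\right)\right) + 23354 = \left(-16458 - 127\right) + 23354 = -16585 + 23354 = 6769$)
$F = 6769$
$\frac{F}{\left(-17\right)^{4}} = \frac{6769}{\left(-17\right)^{4}} = \frac{6769}{83521}$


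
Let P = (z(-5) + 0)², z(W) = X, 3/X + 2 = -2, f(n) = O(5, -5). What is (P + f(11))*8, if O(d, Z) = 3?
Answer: 57/2 ≈ 28.500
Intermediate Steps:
f(n) = 3
X = -¾ (X = 3/(-2 - 2) = 3/(-4) = 3*(-¼) = -¾ ≈ -0.75000)
z(W) = -¾
P = 9/16 (P = (-¾ + 0)² = (-¾)² = 9/16 ≈ 0.56250)
(P + f(11))*8 = (9/16 + 3)*8 = (57/16)*8 = 57/2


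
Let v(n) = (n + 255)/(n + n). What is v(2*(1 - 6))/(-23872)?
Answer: 49/95488 ≈ 0.00051315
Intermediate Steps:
v(n) = (255 + n)/(2*n) (v(n) = (255 + n)/((2*n)) = (255 + n)*(1/(2*n)) = (255 + n)/(2*n))
v(2*(1 - 6))/(-23872) = ((255 + 2*(1 - 6))/(2*((2*(1 - 6)))))/(-23872) = ((255 + 2*(-5))/(2*((2*(-5)))))*(-1/23872) = ((½)*(255 - 10)/(-10))*(-1/23872) = ((½)*(-⅒)*245)*(-1/23872) = -49/4*(-1/23872) = 49/95488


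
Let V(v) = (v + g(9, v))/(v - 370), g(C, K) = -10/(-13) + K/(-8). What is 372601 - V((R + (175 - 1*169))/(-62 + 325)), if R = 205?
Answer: 3762635228137/10098296 ≈ 3.7260e+5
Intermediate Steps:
g(C, K) = 10/13 - K/8 (g(C, K) = -10*(-1/13) + K*(-⅛) = 10/13 - K/8)
V(v) = (10/13 + 7*v/8)/(-370 + v) (V(v) = (v + (10/13 - v/8))/(v - 370) = (10/13 + 7*v/8)/(-370 + v))
372601 - V((R + (175 - 1*169))/(-62 + 325)) = 372601 - (80 + 91*((205 + (175 - 1*169))/(-62 + 325)))/(104*(-370 + (205 + (175 - 1*169))/(-62 + 325))) = 372601 - (80 + 91*((205 + (175 - 169))/263))/(104*(-370 + (205 + (175 - 169))/263)) = 372601 - (80 + 91*((205 + 6)*(1/263)))/(104*(-370 + (205 + 6)*(1/263))) = 372601 - (80 + 91*(211*(1/263)))/(104*(-370 + 211*(1/263))) = 372601 - (80 + 91*(211/263))/(104*(-370 + 211/263)) = 372601 - (80 + 19201/263)/(104*(-97099/263)) = 372601 - (-263)*40241/(104*97099*263) = 372601 - 1*(-40241/10098296) = 372601 + 40241/10098296 = 3762635228137/10098296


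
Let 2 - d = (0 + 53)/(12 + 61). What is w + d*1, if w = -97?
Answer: -6988/73 ≈ -95.726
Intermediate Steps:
d = 93/73 (d = 2 - (0 + 53)/(12 + 61) = 2 - 53/73 = 93/73 ≈ 1.2740)
w + d*1 = -97 + (93/73)*1 = -97 + 93/73 = -6988/73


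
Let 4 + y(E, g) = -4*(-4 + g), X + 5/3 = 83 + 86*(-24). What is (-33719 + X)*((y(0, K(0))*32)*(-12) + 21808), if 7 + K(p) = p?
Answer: -690613040/3 ≈ -2.3020e+8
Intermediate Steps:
K(p) = -7 + p
X = -5948/3 (X = -5/3 + (83 + 86*(-24)) = -5/3 + (83 - 2064) = -5/3 - 1981 = -5948/3 ≈ -1982.7)
y(E, g) = 12 - 4*g (y(E, g) = -4 - 4*(-4 + g) = -4 + (16 - 4*g) = 12 - 4*g)
(-33719 + X)*((y(0, K(0))*32)*(-12) + 21808) = (-33719 - 5948/3)*(((12 - 4*(-7 + 0))*32)*(-12) + 21808) = -107105*(((12 - 4*(-7))*32)*(-12) + 21808)/3 = -107105*(((12 + 28)*32)*(-12) + 21808)/3 = -107105*((40*32)*(-12) + 21808)/3 = -107105*(1280*(-12) + 21808)/3 = -107105*(-15360 + 21808)/3 = -107105/3*6448 = -690613040/3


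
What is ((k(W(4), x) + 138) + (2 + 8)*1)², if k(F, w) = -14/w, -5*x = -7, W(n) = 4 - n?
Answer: 19044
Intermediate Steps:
x = 7/5 (x = -⅕*(-7) = 7/5 ≈ 1.4000)
((k(W(4), x) + 138) + (2 + 8)*1)² = ((-14/7/5 + 138) + (2 + 8)*1)² = ((-14*5/7 + 138) + 10*1)² = ((-10 + 138) + 10)² = (128 + 10)² = 138² = 19044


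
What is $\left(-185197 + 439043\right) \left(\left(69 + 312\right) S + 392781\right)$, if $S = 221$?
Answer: $121079972772$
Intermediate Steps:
$\left(-185197 + 439043\right) \left(\left(69 + 312\right) S + 392781\right) = \left(-185197 + 439043\right) \left(\left(69 + 312\right) 221 + 392781\right) = 253846 \left(381 \cdot 221 + 392781\right) = 253846 \left(84201 + 392781\right) = 253846 \cdot 476982 = 121079972772$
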